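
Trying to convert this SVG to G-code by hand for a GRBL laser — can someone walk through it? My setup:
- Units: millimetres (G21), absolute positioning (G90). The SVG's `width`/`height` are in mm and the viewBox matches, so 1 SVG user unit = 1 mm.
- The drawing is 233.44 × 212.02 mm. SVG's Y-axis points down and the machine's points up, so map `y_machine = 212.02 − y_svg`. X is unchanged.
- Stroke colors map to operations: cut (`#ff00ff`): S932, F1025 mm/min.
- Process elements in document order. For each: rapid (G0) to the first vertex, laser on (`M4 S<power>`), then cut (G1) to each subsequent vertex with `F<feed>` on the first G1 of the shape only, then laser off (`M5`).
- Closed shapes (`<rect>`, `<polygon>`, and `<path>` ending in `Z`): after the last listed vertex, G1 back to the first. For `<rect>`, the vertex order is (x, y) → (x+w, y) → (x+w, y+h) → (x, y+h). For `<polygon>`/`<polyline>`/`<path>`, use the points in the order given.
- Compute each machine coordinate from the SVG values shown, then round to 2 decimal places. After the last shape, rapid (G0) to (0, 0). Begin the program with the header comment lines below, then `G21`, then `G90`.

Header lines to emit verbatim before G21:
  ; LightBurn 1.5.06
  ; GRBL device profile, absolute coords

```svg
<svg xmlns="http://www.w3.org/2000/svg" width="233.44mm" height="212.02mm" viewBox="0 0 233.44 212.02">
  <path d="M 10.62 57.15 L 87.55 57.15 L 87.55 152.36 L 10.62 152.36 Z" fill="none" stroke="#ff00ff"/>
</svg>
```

; LightBurn 1.5.06
; GRBL device profile, absolute coords
G21
G90
G0 X10.62 Y154.87
M4 S932
G1 X87.55 Y154.87 F1025
G1 X87.55 Y59.66
G1 X10.62 Y59.66
G1 X10.62 Y154.87
M5
G0 X0.00 Y0.00

1 u = 1 mm; y_m = 212.02 − y.

[1] `<path>` rectangle, #ff00ff→cut S932 F1025: (10.62,154.87) → (87.55,154.87) → (87.55,59.66) → (10.62,59.66) → (10.62,154.87) (closed)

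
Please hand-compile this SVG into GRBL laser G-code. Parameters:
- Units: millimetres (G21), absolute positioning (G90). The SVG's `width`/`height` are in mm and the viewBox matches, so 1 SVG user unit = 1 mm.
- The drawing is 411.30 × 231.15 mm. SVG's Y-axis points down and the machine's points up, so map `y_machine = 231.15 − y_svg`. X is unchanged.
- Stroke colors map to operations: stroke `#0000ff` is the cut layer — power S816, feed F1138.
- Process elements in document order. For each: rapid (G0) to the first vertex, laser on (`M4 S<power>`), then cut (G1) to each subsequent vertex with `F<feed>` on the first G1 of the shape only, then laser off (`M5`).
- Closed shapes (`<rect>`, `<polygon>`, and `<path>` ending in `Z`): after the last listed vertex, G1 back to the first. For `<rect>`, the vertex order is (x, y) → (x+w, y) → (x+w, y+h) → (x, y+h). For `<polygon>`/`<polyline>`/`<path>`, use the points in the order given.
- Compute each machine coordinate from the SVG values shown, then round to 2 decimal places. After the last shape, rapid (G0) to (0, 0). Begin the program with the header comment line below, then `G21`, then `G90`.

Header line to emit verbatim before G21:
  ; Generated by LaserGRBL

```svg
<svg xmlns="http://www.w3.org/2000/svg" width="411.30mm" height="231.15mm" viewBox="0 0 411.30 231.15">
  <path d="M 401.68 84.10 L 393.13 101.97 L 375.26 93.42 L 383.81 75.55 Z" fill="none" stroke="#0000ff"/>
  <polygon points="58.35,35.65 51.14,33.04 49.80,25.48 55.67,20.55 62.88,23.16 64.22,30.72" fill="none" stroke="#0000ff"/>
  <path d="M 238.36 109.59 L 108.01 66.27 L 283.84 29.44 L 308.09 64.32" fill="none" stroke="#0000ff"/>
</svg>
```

; Generated by LaserGRBL
G21
G90
G0 X401.68 Y147.05
M4 S816
G1 X393.13 Y129.18 F1138
G1 X375.26 Y137.73
G1 X383.81 Y155.60
G1 X401.68 Y147.05
M5
G0 X58.35 Y195.50
M4 S816
G1 X51.14 Y198.11 F1138
G1 X49.80 Y205.67
G1 X55.67 Y210.60
G1 X62.88 Y207.99
G1 X64.22 Y200.43
G1 X58.35 Y195.50
M5
G0 X238.36 Y121.56
M4 S816
G1 X108.01 Y164.88 F1138
G1 X283.84 Y201.71
G1 X308.09 Y166.83
M5
G0 X0.00 Y0.00

Since the viewBox matches the mm dimensions, user units are millimetres directly. The only transform is the Y-flip y_m = 231.15 − y_svg.

Shape 1 is a regular polygon drawn with `<path>`. Its stroke #0000ff means cut at S816, F1138. After flipping Y the toolpath is (401.68,147.05) → (393.13,129.18) → (375.26,137.73) → (383.81,155.60) → (401.68,147.05), returning to the start.

Shape 2 is a regular polygon drawn with `<polygon>`. Its stroke #0000ff means cut at S816, F1138. After flipping Y the toolpath is (58.35,195.50) → (51.14,198.11) → (49.80,205.67) → (55.67,210.60) → (62.88,207.99) → (64.22,200.43) → (58.35,195.50), returning to the start.

Shape 3 is a open polyline drawn with `<path>`. Its stroke #0000ff means cut at S816, F1138. After flipping Y the toolpath is (238.36,121.56) → (108.01,164.88) → (283.84,201.71) → (308.09,166.83).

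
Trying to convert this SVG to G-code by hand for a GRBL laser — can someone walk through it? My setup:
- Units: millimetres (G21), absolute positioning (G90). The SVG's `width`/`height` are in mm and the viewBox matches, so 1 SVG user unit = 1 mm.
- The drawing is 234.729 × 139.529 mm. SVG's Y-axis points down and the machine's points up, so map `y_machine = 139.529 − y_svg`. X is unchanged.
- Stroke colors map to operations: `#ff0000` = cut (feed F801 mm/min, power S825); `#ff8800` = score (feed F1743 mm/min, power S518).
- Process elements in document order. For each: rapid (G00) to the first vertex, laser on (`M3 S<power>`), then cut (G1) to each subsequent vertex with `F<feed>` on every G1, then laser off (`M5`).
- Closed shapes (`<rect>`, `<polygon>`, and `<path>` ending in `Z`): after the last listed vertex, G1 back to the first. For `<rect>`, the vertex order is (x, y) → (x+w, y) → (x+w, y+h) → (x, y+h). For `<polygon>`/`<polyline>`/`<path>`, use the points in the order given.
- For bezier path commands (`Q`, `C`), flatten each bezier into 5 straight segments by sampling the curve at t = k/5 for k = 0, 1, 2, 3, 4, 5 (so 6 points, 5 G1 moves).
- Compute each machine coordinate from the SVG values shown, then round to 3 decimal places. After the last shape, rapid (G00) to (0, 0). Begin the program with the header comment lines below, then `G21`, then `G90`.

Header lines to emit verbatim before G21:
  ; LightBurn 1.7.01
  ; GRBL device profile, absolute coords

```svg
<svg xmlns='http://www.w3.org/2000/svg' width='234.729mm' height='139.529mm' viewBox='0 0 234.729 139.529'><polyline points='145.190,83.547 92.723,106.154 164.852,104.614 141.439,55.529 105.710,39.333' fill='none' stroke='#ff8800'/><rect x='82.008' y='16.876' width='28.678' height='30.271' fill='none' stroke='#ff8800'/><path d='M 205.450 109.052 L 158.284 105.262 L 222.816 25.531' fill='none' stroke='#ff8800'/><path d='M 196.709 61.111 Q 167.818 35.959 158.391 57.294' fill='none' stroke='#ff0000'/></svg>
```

viewBox `0 0 234.729 139.529` with mm width/height → 1 unit = 1 mm. Flip: y_m = 139.529 − y_svg.

**Shape 1** — `<polyline>` open polyline, stroke `#ff8800` → score (S518, F1743). Machine vertices: (145.190,55.982) → (92.723,33.375) → (164.852,34.915) → (141.439,84.000) → (105.710,100.196). Open path.

**Shape 2** — `<rect>` rectangle, stroke `#ff8800` → score (S518, F1743). Machine vertices: (82.008,122.653) → (110.686,122.653) → (110.686,92.382) → (82.008,92.382) → (82.008,122.653). Closed: final G1 returns to the first vertex.

**Shape 3** — `<path>` open polyline, stroke `#ff8800` → score (S518, F1743). Machine vertices: (205.450,30.477) → (158.284,34.267) → (222.816,113.998). Open path.

**Shape 4** — `<path>` quadratic bezier, stroke `#ff0000` → cut (S825, F801). Control points (SVG): P0=(196.709,61.111), P1=(167.818,35.959), P2=(158.391,57.294); sampled at t=k/5. Machine vertices: (196.709,78.418) → (185.931,86.619) → (176.710,91.102) → (169.047,91.865) → (162.940,88.910) → (158.391,82.235). Open path.

; LightBurn 1.7.01
; GRBL device profile, absolute coords
G21
G90
G00 X145.190 Y55.982
M3 S518
G1 X92.723 Y33.375 F1743
G1 X164.852 Y34.915 F1743
G1 X141.439 Y84.000 F1743
G1 X105.710 Y100.196 F1743
M5
G00 X82.008 Y122.653
M3 S518
G1 X110.686 Y122.653 F1743
G1 X110.686 Y92.382 F1743
G1 X82.008 Y92.382 F1743
G1 X82.008 Y122.653 F1743
M5
G00 X205.450 Y30.477
M3 S518
G1 X158.284 Y34.267 F1743
G1 X222.816 Y113.998 F1743
M5
G00 X196.709 Y78.418
M3 S825
G1 X185.931 Y86.619 F801
G1 X176.710 Y91.102 F801
G1 X169.047 Y91.865 F801
G1 X162.940 Y88.910 F801
G1 X158.391 Y82.235 F801
M5
G00 X0.000 Y0.000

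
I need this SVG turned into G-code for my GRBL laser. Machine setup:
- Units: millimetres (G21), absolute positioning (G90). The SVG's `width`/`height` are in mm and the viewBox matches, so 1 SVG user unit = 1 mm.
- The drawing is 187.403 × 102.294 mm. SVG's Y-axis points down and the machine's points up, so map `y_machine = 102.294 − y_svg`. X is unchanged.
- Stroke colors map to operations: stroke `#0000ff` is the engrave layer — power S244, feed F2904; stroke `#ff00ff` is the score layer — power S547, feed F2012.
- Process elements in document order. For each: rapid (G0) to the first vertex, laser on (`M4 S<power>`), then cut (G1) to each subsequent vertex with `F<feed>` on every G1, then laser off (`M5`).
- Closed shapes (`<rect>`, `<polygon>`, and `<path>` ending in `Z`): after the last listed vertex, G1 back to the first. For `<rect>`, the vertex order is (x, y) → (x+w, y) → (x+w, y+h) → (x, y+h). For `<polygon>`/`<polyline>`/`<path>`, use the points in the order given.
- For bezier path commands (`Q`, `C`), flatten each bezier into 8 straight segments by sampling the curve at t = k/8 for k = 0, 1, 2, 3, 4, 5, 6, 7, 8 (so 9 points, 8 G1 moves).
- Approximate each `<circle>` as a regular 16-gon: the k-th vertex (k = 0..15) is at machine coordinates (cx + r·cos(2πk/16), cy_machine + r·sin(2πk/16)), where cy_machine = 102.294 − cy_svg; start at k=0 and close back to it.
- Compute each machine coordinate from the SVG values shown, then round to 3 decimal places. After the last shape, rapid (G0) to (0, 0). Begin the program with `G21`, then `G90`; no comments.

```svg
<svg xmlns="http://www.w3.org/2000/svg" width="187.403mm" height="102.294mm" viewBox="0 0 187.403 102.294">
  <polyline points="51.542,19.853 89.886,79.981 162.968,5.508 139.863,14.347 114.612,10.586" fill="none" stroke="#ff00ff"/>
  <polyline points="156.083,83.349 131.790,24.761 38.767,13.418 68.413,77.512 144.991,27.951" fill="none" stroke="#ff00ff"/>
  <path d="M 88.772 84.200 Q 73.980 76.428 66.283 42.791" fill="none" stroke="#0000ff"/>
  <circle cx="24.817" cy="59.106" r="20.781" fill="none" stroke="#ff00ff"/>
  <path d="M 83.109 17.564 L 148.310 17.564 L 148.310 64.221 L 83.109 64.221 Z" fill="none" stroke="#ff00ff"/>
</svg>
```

viewBox `0 0 187.403 102.294` with mm width/height → 1 unit = 1 mm. Flip: y_m = 102.294 − y_svg.

**Shape 1** — `<polyline>` open polyline, stroke `#ff00ff` → score (S547, F2012). Machine vertices: (51.542,82.441) → (89.886,22.313) → (162.968,96.786) → (139.863,87.947) → (114.612,91.708). Open path.

**Shape 2** — `<polyline>` open polyline, stroke `#ff00ff` → score (S547, F2012). Machine vertices: (156.083,18.945) → (131.790,77.533) → (38.767,88.876) → (68.413,24.782) → (144.991,74.343). Open path.

**Shape 3** — `<path>` quadratic bezier, stroke `#0000ff` → engrave (S244, F2904). Control points (SVG): P0=(88.772,84.200), P1=(73.980,76.428), P2=(66.283,42.791); sampled at t=k/8. Machine vertices: (88.772,18.094) → (85.185,20.441) → (81.819,23.597) → (78.676,27.560) → (75.754,32.332) → (73.053,37.913) → (70.575,44.301) → (68.318,51.498) → (66.283,59.503). Open path.

**Shape 4** — `<circle>` circle, stroke `#ff00ff` → score (S547, F2012). Machine vertices: (45.598,43.188) → (44.016,51.141) → (39.511,57.882) → (32.770,62.387) → (24.817,63.969) → (16.864,62.387) → (10.123,57.882) → (5.618,51.141) → (4.036,43.188) → (5.618,35.235) → (10.123,28.494) → (16.864,23.989) → (24.817,22.407) → (32.770,23.989) → (39.511,28.494) → (44.016,35.235) → (45.598,43.188). Closed: final G1 returns to the first vertex.

**Shape 5** — `<path>` rectangle, stroke `#ff00ff` → score (S547, F2012). Machine vertices: (83.109,84.730) → (148.310,84.730) → (148.310,38.073) → (83.109,38.073) → (83.109,84.730). Closed: final G1 returns to the first vertex.

G21
G90
G0 X51.542 Y82.441
M4 S547
G1 X89.886 Y22.313 F2012
G1 X162.968 Y96.786 F2012
G1 X139.863 Y87.947 F2012
G1 X114.612 Y91.708 F2012
M5
G0 X156.083 Y18.945
M4 S547
G1 X131.790 Y77.533 F2012
G1 X38.767 Y88.876 F2012
G1 X68.413 Y24.782 F2012
G1 X144.991 Y74.343 F2012
M5
G0 X88.772 Y18.094
M4 S244
G1 X85.185 Y20.441 F2904
G1 X81.819 Y23.597 F2904
G1 X78.676 Y27.560 F2904
G1 X75.754 Y32.332 F2904
G1 X73.053 Y37.913 F2904
G1 X70.575 Y44.301 F2904
G1 X68.318 Y51.498 F2904
G1 X66.283 Y59.503 F2904
M5
G0 X45.598 Y43.188
M4 S547
G1 X44.016 Y51.141 F2012
G1 X39.511 Y57.882 F2012
G1 X32.770 Y62.387 F2012
G1 X24.817 Y63.969 F2012
G1 X16.864 Y62.387 F2012
G1 X10.123 Y57.882 F2012
G1 X5.618 Y51.141 F2012
G1 X4.036 Y43.188 F2012
G1 X5.618 Y35.235 F2012
G1 X10.123 Y28.494 F2012
G1 X16.864 Y23.989 F2012
G1 X24.817 Y22.407 F2012
G1 X32.770 Y23.989 F2012
G1 X39.511 Y28.494 F2012
G1 X44.016 Y35.235 F2012
G1 X45.598 Y43.188 F2012
M5
G0 X83.109 Y84.730
M4 S547
G1 X148.310 Y84.730 F2012
G1 X148.310 Y38.073 F2012
G1 X83.109 Y38.073 F2012
G1 X83.109 Y84.730 F2012
M5
G0 X0.000 Y0.000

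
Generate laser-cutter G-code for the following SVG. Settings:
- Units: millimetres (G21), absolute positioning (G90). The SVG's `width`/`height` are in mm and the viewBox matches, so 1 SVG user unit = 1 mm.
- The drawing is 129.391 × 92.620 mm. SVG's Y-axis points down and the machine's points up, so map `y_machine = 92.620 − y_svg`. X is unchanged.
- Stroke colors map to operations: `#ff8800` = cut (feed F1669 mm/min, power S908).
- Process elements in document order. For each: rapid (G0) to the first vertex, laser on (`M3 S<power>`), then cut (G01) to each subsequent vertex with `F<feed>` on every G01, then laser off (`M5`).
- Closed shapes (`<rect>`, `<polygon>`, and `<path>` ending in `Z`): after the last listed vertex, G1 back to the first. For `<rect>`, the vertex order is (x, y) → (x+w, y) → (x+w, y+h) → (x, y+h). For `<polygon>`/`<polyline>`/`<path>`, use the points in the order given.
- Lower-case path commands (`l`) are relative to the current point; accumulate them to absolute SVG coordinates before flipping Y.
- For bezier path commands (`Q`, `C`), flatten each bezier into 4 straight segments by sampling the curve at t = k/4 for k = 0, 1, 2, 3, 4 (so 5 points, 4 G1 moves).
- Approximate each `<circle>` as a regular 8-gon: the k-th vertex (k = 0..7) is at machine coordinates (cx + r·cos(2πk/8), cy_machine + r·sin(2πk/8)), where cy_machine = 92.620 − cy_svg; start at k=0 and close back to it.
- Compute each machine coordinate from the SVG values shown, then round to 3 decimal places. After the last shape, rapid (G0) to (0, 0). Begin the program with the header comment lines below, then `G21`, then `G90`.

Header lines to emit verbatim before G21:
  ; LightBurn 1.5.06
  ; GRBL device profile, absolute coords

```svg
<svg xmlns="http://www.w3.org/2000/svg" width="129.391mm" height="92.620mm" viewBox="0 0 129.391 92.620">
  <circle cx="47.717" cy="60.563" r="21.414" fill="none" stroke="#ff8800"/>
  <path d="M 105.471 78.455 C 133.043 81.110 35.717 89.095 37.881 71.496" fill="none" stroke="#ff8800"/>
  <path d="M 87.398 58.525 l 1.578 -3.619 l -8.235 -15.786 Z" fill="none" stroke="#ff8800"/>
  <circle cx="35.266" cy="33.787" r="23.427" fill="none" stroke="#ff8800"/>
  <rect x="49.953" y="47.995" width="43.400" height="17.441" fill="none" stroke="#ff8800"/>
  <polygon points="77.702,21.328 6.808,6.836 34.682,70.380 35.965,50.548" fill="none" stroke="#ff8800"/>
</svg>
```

Since the viewBox matches the mm dimensions, user units are millimetres directly. The only transform is the Y-flip y_m = 92.620 − y_svg.

Shape 1 is a circle drawn with `<circle>`. Its stroke #ff8800 means cut at S908, F1669. After flipping Y the toolpath is (69.131,32.057) → (62.859,47.199) → (47.717,53.471) → (32.575,47.199) → (26.303,32.057) → (32.575,16.915) → (47.717,10.643) → (62.859,16.915) → (69.131,32.057), returning to the start.

Shape 2 is a cubic bezier drawn with `<path>`. Its stroke #ff8800 means cut at S908, F1669. After flipping Y the toolpath is (105.471,14.165) → (106.238,11.657) → (81.204,10.049) → (51.406,12.239) → (37.881,21.124).

Shape 3 is a closed polygon drawn with `<path>`. Its stroke #ff8800 means cut at S908, F1669. After flipping Y the toolpath is (87.398,34.095) → (88.976,37.714) → (80.741,53.500) → (87.398,34.095), returning to the start.

Shape 4 is a circle drawn with `<circle>`. Its stroke #ff8800 means cut at S908, F1669. After flipping Y the toolpath is (58.693,58.833) → (51.831,75.398) → (35.266,82.260) → (18.701,75.398) → (11.839,58.833) → (18.701,42.268) → (35.266,35.406) → (51.831,42.268) → (58.693,58.833), returning to the start.

Shape 5 is a rectangle drawn with `<rect>`. Its stroke #ff8800 means cut at S908, F1669. After flipping Y the toolpath is (49.953,44.625) → (93.353,44.625) → (93.353,27.184) → (49.953,27.184) → (49.953,44.625), returning to the start.

Shape 6 is a closed polygon drawn with `<polygon>`. Its stroke #ff8800 means cut at S908, F1669. After flipping Y the toolpath is (77.702,71.292) → (6.808,85.784) → (34.682,22.240) → (35.965,42.072) → (77.702,71.292), returning to the start.

; LightBurn 1.5.06
; GRBL device profile, absolute coords
G21
G90
G0 X69.131 Y32.057
M3 S908
G01 X62.859 Y47.199 F1669
G01 X47.717 Y53.471 F1669
G01 X32.575 Y47.199 F1669
G01 X26.303 Y32.057 F1669
G01 X32.575 Y16.915 F1669
G01 X47.717 Y10.643 F1669
G01 X62.859 Y16.915 F1669
G01 X69.131 Y32.057 F1669
M5
G0 X105.471 Y14.165
M3 S908
G01 X106.238 Y11.657 F1669
G01 X81.204 Y10.049 F1669
G01 X51.406 Y12.239 F1669
G01 X37.881 Y21.124 F1669
M5
G0 X87.398 Y34.095
M3 S908
G01 X88.976 Y37.714 F1669
G01 X80.741 Y53.500 F1669
G01 X87.398 Y34.095 F1669
M5
G0 X58.693 Y58.833
M3 S908
G01 X51.831 Y75.398 F1669
G01 X35.266 Y82.260 F1669
G01 X18.701 Y75.398 F1669
G01 X11.839 Y58.833 F1669
G01 X18.701 Y42.268 F1669
G01 X35.266 Y35.406 F1669
G01 X51.831 Y42.268 F1669
G01 X58.693 Y58.833 F1669
M5
G0 X49.953 Y44.625
M3 S908
G01 X93.353 Y44.625 F1669
G01 X93.353 Y27.184 F1669
G01 X49.953 Y27.184 F1669
G01 X49.953 Y44.625 F1669
M5
G0 X77.702 Y71.292
M3 S908
G01 X6.808 Y85.784 F1669
G01 X34.682 Y22.240 F1669
G01 X35.965 Y42.072 F1669
G01 X77.702 Y71.292 F1669
M5
G0 X0.000 Y0.000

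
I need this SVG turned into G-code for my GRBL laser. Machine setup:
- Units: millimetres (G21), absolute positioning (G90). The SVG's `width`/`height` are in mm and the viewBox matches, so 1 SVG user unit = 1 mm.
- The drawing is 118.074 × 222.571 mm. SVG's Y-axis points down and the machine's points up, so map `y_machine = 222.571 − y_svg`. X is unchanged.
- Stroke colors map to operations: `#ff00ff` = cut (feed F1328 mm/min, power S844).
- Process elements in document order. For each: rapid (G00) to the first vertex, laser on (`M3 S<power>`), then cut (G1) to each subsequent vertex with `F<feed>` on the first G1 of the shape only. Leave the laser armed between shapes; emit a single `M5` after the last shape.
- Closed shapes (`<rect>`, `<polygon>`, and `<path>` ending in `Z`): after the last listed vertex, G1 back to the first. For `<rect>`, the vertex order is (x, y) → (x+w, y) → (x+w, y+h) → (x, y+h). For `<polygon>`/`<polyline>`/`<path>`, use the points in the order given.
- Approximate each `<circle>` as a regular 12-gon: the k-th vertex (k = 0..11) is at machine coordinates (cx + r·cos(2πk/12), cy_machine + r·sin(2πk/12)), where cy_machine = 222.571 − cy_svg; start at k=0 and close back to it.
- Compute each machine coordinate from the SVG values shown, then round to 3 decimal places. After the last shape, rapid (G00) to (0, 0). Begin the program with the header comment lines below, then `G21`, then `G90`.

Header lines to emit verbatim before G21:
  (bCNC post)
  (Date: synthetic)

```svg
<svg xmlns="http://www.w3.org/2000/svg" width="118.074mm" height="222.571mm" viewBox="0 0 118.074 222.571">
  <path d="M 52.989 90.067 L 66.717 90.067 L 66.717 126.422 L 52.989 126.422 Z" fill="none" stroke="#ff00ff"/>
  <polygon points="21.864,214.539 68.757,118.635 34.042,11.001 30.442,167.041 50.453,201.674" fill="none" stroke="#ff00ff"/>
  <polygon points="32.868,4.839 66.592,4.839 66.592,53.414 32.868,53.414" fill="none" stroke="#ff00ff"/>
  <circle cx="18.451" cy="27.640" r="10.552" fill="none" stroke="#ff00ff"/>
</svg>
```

(bCNC post)
(Date: synthetic)
G21
G90
G00 X52.989 Y132.504
M3 S844
G1 X66.717 Y132.504 F1328
G1 X66.717 Y96.149
G1 X52.989 Y96.149
G1 X52.989 Y132.504
G00 X21.864 Y8.032
M3 S844
G1 X68.757 Y103.936 F1328
G1 X34.042 Y211.570
G1 X30.442 Y55.530
G1 X50.453 Y20.897
G1 X21.864 Y8.032
G00 X32.868 Y217.732
M3 S844
G1 X66.592 Y217.732 F1328
G1 X66.592 Y169.157
G1 X32.868 Y169.157
G1 X32.868 Y217.732
G00 X29.003 Y194.931
M3 S844
G1 X27.589 Y200.207 F1328
G1 X23.727 Y204.069
G1 X18.451 Y205.483
G1 X13.175 Y204.069
G1 X9.313 Y200.207
G1 X7.899 Y194.931
G1 X9.313 Y189.655
G1 X13.175 Y185.793
G1 X18.451 Y184.379
G1 X23.727 Y185.793
G1 X27.589 Y189.655
G1 X29.003 Y194.931
M5
G00 X0.000 Y0.000

1 u = 1 mm; y_m = 222.571 − y.

[1] `<path>` rectangle, #ff00ff→cut S844 F1328: (52.989,132.504) → (66.717,132.504) → (66.717,96.149) → (52.989,96.149) → (52.989,132.504) (closed)

[2] `<polygon>` closed polygon, #ff00ff→cut S844 F1328: (21.864,8.032) → (68.757,103.936) → (34.042,211.570) → (30.442,55.530) → (50.453,20.897) → (21.864,8.032) (closed)

[3] `<polygon>` rectangle, #ff00ff→cut S844 F1328: (32.868,217.732) → (66.592,217.732) → (66.592,169.157) → (32.868,169.157) → (32.868,217.732) (closed)

[4] `<circle>` circle, #ff00ff→cut S844 F1328: (29.003,194.931) → (27.589,200.207) → (23.727,204.069) → (18.451,205.483) → (13.175,204.069) → (9.313,200.207) → (7.899,194.931) → (9.313,189.655) → (13.175,185.793) → (18.451,184.379) → (23.727,185.793) → (27.589,189.655) → (29.003,194.931) (closed)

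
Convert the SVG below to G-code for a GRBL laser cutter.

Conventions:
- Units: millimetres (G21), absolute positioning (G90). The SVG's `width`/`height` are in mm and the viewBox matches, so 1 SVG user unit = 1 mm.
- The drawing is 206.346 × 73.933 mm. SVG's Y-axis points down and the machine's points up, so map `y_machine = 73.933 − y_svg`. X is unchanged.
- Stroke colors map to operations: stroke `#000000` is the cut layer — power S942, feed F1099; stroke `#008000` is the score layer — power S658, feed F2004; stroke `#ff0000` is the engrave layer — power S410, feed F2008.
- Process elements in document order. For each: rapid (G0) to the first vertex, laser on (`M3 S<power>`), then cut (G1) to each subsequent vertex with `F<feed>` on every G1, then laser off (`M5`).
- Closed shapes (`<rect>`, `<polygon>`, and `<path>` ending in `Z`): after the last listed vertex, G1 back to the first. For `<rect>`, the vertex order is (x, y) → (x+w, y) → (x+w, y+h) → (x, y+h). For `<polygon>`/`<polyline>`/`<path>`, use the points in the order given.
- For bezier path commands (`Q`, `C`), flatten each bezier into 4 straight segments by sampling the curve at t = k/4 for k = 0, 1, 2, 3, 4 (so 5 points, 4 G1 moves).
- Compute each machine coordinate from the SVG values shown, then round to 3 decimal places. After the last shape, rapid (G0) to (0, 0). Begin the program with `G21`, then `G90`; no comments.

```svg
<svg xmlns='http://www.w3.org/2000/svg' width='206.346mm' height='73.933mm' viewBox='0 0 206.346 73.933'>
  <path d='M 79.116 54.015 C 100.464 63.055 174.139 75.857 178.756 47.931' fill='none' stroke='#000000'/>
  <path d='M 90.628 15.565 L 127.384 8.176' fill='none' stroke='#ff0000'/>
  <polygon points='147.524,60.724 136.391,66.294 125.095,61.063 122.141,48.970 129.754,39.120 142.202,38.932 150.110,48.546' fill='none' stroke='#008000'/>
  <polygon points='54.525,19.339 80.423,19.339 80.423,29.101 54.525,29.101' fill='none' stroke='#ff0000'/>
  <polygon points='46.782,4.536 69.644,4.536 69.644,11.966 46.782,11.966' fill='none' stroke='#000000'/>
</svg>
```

viewBox `0 0 206.346 73.933` with mm width/height → 1 unit = 1 mm. Flip: y_m = 73.933 − y_svg.

**Shape 1** — `<path>` cubic bezier, stroke `#000000` → cut (S942, F1099). Control points (SVG): P0=(79.116,54.015), P1=(100.464,63.055), P2=(174.139,75.857), P3=(178.756,47.931); sampled at t=k/4. Machine vertices: (79.116,19.918) → (103.042,13.128) → (135.210,9.098) → (164.242,11.999) → (178.756,26.002). Open path.

**Shape 2** — `<path>` line segment, stroke `#ff0000` → engrave (S410, F2008). Machine vertices: (90.628,58.368) → (127.384,65.757). Open path.

**Shape 3** — `<polygon>` regular polygon, stroke `#008000` → score (S658, F2004). Machine vertices: (147.524,13.209) → (136.391,7.639) → (125.095,12.870) → (122.141,24.963) → (129.754,34.813) → (142.202,35.001) → (150.110,25.387) → (147.524,13.209). Closed: final G1 returns to the first vertex.

**Shape 4** — `<polygon>` rectangle, stroke `#ff0000` → engrave (S410, F2008). Machine vertices: (54.525,54.594) → (80.423,54.594) → (80.423,44.832) → (54.525,44.832) → (54.525,54.594). Closed: final G1 returns to the first vertex.

**Shape 5** — `<polygon>` rectangle, stroke `#000000` → cut (S942, F1099). Machine vertices: (46.782,69.397) → (69.644,69.397) → (69.644,61.967) → (46.782,61.967) → (46.782,69.397). Closed: final G1 returns to the first vertex.

G21
G90
G0 X79.116 Y19.918
M3 S942
G1 X103.042 Y13.128 F1099
G1 X135.210 Y9.098 F1099
G1 X164.242 Y11.999 F1099
G1 X178.756 Y26.002 F1099
M5
G0 X90.628 Y58.368
M3 S410
G1 X127.384 Y65.757 F2008
M5
G0 X147.524 Y13.209
M3 S658
G1 X136.391 Y7.639 F2004
G1 X125.095 Y12.870 F2004
G1 X122.141 Y24.963 F2004
G1 X129.754 Y34.813 F2004
G1 X142.202 Y35.001 F2004
G1 X150.110 Y25.387 F2004
G1 X147.524 Y13.209 F2004
M5
G0 X54.525 Y54.594
M3 S410
G1 X80.423 Y54.594 F2008
G1 X80.423 Y44.832 F2008
G1 X54.525 Y44.832 F2008
G1 X54.525 Y54.594 F2008
M5
G0 X46.782 Y69.397
M3 S942
G1 X69.644 Y69.397 F1099
G1 X69.644 Y61.967 F1099
G1 X46.782 Y61.967 F1099
G1 X46.782 Y69.397 F1099
M5
G0 X0.000 Y0.000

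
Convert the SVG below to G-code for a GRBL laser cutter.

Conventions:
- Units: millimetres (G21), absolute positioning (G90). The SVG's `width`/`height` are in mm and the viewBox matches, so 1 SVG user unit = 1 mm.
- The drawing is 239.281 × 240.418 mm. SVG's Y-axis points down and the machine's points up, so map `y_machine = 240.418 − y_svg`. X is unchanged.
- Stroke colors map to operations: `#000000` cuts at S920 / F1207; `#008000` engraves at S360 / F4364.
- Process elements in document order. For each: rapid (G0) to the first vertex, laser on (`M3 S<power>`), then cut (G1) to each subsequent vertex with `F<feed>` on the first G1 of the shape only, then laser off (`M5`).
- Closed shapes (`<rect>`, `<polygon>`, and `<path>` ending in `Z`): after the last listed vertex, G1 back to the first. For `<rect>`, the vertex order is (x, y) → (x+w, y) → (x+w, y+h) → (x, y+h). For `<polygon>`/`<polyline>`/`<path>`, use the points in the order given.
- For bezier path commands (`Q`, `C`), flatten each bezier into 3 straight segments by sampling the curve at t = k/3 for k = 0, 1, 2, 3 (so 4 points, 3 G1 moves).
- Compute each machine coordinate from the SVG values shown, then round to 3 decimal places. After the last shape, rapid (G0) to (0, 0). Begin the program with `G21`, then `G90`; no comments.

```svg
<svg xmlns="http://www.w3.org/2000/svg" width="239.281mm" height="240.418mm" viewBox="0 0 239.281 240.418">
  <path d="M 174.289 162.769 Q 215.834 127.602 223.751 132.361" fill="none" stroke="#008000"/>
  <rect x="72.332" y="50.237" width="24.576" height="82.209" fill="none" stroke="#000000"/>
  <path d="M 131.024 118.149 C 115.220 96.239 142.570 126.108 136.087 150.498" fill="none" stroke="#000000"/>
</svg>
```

G21
G90
G0 X174.289 Y77.649
M3 S360
G1 X198.249 Y96.657 F4364
G1 X214.737 Y106.793
G1 X223.751 Y108.057
M5
G0 X72.332 Y190.181
M3 S920
G1 X96.908 Y190.181 F1207
G1 X96.908 Y107.972
G1 X72.332 Y107.972
G1 X72.332 Y190.181
M5
G0 X131.024 Y122.269
M3 S920
G1 X126.753 Y129.040 F1207
G1 X134.144 Y114.016
G1 X136.087 Y89.920
M5
G0 X0.000 Y0.000

viewBox `0 0 239.281 240.418` with mm width/height → 1 unit = 1 mm. Flip: y_m = 240.418 − y_svg.

**Shape 1** — `<path>` quadratic bezier, stroke `#008000` → engrave (S360, F4364). Control points (SVG): P0=(174.289,162.769), P1=(215.834,127.602), P2=(223.751,132.361); sampled at t=k/3. Machine vertices: (174.289,77.649) → (198.249,96.657) → (214.737,106.793) → (223.751,108.057). Open path.

**Shape 2** — `<rect>` rectangle, stroke `#000000` → cut (S920, F1207). Machine vertices: (72.332,190.181) → (96.908,190.181) → (96.908,107.972) → (72.332,107.972) → (72.332,190.181). Closed: final G1 returns to the first vertex.

**Shape 3** — `<path>` cubic bezier, stroke `#000000` → cut (S920, F1207). Control points (SVG): P0=(131.024,118.149), P1=(115.220,96.239), P2=(142.570,126.108), P3=(136.087,150.498); sampled at t=k/3. Machine vertices: (131.024,122.269) → (126.753,129.040) → (134.144,114.016) → (136.087,89.920). Open path.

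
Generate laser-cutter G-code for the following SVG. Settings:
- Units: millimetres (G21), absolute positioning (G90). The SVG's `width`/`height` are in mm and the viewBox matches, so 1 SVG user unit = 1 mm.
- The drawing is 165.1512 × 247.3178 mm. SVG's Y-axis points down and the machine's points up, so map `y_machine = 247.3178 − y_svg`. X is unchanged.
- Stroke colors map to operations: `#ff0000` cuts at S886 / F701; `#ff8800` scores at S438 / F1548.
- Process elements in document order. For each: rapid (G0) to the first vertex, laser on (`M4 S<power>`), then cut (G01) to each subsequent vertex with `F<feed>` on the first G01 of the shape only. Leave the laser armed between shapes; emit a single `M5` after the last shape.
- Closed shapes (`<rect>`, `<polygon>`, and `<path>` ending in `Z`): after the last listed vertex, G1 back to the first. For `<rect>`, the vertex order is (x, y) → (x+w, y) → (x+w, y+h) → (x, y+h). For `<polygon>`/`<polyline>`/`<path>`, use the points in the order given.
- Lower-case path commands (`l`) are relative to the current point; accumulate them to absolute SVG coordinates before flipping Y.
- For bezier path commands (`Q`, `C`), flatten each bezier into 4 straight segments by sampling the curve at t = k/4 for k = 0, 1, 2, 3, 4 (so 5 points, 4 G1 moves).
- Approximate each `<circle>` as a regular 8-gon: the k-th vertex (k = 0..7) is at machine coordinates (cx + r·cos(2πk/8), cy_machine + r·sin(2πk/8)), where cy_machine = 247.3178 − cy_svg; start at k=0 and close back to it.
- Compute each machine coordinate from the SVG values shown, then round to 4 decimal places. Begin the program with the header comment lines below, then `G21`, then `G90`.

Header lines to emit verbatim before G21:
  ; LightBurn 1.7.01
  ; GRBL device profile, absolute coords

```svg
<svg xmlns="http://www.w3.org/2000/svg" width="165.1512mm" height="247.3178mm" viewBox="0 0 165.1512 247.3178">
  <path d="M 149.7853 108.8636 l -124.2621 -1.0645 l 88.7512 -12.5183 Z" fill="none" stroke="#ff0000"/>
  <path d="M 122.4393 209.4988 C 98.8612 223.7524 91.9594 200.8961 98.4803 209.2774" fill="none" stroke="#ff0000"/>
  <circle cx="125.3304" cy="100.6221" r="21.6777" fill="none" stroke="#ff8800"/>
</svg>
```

1 u = 1 mm; y_m = 247.3178 − y.

[1] `<path>` closed polygon, #ff0000→cut S886 F701: (149.7853,138.4542) → (25.5232,139.5187) → (114.2744,152.0370) → (149.7853,138.4542) (closed)

[2] `<path>` cubic bezier, #ff0000→cut S886 F701: (122.4393,37.8190) → (107.8317,33.0190) → (99.1727,35.7276) → (96.1572,39.5373) → (98.4803,38.0404)

[3] `<circle>` circle, #ff8800→score S438 F1548: (147.0081,146.6957) → (140.6588,162.0241) → (125.3304,168.3734) → (110.0020,162.0241) → (103.6527,146.6957) → (110.0020,131.3673) → (125.3304,125.0180) → (140.6588,131.3673) → (147.0081,146.6957) (closed)

; LightBurn 1.7.01
; GRBL device profile, absolute coords
G21
G90
G0 X149.7853 Y138.4542
M4 S886
G01 X25.5232 Y139.5187 F701
G01 X114.2744 Y152.0370
G01 X149.7853 Y138.4542
G0 X122.4393 Y37.8190
M4 S886
G01 X107.8317 Y33.0190 F701
G01 X99.1727 Y35.7276
G01 X96.1572 Y39.5373
G01 X98.4803 Y38.0404
G0 X147.0081 Y146.6957
M4 S438
G01 X140.6588 Y162.0241 F1548
G01 X125.3304 Y168.3734
G01 X110.0020 Y162.0241
G01 X103.6527 Y146.6957
G01 X110.0020 Y131.3673
G01 X125.3304 Y125.0180
G01 X140.6588 Y131.3673
G01 X147.0081 Y146.6957
M5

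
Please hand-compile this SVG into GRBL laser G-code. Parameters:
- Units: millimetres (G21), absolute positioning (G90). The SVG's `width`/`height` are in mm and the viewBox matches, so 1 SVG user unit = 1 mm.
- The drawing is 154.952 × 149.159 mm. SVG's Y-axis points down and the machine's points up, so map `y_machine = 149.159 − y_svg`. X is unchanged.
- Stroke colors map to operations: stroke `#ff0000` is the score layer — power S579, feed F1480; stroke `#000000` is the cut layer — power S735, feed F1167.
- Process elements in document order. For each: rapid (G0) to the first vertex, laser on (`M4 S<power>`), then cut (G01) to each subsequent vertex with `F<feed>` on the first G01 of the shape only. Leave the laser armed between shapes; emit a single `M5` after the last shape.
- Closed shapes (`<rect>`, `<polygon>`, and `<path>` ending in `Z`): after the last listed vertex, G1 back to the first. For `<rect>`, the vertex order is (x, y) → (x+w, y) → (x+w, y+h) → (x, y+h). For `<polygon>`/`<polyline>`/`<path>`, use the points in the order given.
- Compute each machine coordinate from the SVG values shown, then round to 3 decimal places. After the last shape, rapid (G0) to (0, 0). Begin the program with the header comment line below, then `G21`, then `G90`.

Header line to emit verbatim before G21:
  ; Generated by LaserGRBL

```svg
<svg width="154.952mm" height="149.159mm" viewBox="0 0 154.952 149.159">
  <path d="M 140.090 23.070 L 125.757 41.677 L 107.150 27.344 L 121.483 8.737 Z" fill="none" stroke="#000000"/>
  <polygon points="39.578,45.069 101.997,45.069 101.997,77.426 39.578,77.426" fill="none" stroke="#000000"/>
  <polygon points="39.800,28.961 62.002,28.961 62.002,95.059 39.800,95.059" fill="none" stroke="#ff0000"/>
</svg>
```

; Generated by LaserGRBL
G21
G90
G0 X140.090 Y126.089
M4 S735
G01 X125.757 Y107.482 F1167
G01 X107.150 Y121.815
G01 X121.483 Y140.422
G01 X140.090 Y126.089
G0 X39.578 Y104.090
M4 S735
G01 X101.997 Y104.090 F1167
G01 X101.997 Y71.733
G01 X39.578 Y71.733
G01 X39.578 Y104.090
G0 X39.800 Y120.198
M4 S579
G01 X62.002 Y120.198 F1480
G01 X62.002 Y54.100
G01 X39.800 Y54.100
G01 X39.800 Y120.198
M5
G0 X0.000 Y0.000

1 u = 1 mm; y_m = 149.159 − y.

[1] `<path>` regular polygon, #000000→cut S735 F1167: (140.090,126.089) → (125.757,107.482) → (107.150,121.815) → (121.483,140.422) → (140.090,126.089) (closed)

[2] `<polygon>` rectangle, #000000→cut S735 F1167: (39.578,104.090) → (101.997,104.090) → (101.997,71.733) → (39.578,71.733) → (39.578,104.090) (closed)

[3] `<polygon>` rectangle, #ff0000→score S579 F1480: (39.800,120.198) → (62.002,120.198) → (62.002,54.100) → (39.800,54.100) → (39.800,120.198) (closed)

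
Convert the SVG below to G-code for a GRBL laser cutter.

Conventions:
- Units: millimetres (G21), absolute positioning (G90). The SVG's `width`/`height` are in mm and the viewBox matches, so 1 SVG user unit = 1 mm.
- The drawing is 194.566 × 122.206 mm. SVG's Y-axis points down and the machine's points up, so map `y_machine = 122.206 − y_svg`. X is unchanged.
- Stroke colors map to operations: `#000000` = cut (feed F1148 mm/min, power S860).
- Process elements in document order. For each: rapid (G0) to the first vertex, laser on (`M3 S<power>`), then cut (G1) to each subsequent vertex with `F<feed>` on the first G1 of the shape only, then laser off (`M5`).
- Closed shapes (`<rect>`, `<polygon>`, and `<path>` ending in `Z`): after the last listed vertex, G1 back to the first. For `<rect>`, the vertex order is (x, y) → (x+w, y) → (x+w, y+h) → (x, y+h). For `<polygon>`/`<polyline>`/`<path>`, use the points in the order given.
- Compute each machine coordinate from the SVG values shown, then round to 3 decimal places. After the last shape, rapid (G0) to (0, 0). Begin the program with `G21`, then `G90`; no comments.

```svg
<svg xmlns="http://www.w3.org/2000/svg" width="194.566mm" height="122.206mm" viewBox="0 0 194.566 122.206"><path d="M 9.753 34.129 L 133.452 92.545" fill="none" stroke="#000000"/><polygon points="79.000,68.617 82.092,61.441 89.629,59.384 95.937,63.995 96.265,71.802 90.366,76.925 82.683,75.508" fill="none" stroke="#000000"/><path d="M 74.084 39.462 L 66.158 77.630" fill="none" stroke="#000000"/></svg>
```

G21
G90
G0 X9.753 Y88.077
M3 S860
G1 X133.452 Y29.661 F1148
M5
G0 X79.000 Y53.589
M3 S860
G1 X82.092 Y60.765 F1148
G1 X89.629 Y62.822
G1 X95.937 Y58.211
G1 X96.265 Y50.404
G1 X90.366 Y45.281
G1 X82.683 Y46.698
G1 X79.000 Y53.589
M5
G0 X74.084 Y82.744
M3 S860
G1 X66.158 Y44.576 F1148
M5
G0 X0.000 Y0.000

1 u = 1 mm; y_m = 122.206 − y.

[1] `<path>` line segment, #000000→cut S860 F1148: (9.753,88.077) → (133.452,29.661)

[2] `<polygon>` regular polygon, #000000→cut S860 F1148: (79.000,53.589) → (82.092,60.765) → (89.629,62.822) → (95.937,58.211) → (96.265,50.404) → (90.366,45.281) → (82.683,46.698) → (79.000,53.589) (closed)

[3] `<path>` line segment, #000000→cut S860 F1148: (74.084,82.744) → (66.158,44.576)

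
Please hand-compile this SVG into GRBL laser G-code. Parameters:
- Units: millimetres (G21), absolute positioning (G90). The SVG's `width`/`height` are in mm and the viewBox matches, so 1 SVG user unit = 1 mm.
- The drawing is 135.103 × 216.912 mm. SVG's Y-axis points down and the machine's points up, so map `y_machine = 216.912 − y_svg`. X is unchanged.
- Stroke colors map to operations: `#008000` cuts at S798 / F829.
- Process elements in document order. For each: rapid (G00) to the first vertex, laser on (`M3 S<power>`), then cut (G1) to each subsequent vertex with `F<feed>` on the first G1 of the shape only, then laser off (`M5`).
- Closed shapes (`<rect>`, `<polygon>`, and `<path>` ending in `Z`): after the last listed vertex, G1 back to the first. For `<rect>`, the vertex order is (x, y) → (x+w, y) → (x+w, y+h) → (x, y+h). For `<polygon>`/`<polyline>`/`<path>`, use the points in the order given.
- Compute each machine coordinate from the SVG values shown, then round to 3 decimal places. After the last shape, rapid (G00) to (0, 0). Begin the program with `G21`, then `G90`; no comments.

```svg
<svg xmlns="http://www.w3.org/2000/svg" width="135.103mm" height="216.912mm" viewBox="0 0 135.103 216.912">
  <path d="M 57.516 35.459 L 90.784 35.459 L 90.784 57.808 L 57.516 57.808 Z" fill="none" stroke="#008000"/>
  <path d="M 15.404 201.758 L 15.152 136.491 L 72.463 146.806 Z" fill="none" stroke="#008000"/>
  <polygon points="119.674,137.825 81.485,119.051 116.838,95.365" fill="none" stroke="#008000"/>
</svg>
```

G21
G90
G00 X57.516 Y181.453
M3 S798
G1 X90.784 Y181.453 F829
G1 X90.784 Y159.104
G1 X57.516 Y159.104
G1 X57.516 Y181.453
M5
G00 X15.404 Y15.154
M3 S798
G1 X15.152 Y80.421 F829
G1 X72.463 Y70.106
G1 X15.404 Y15.154
M5
G00 X119.674 Y79.087
M3 S798
G1 X81.485 Y97.861 F829
G1 X116.838 Y121.547
G1 X119.674 Y79.087
M5
G00 X0.000 Y0.000

Since the viewBox matches the mm dimensions, user units are millimetres directly. The only transform is the Y-flip y_m = 216.912 − y_svg.

Shape 1 is a rectangle drawn with `<path>`. Its stroke #008000 means cut at S798, F829. After flipping Y the toolpath is (57.516,181.453) → (90.784,181.453) → (90.784,159.104) → (57.516,159.104) → (57.516,181.453), returning to the start.

Shape 2 is a closed polygon drawn with `<path>`. Its stroke #008000 means cut at S798, F829. After flipping Y the toolpath is (15.404,15.154) → (15.152,80.421) → (72.463,70.106) → (15.404,15.154), returning to the start.

Shape 3 is a regular polygon drawn with `<polygon>`. Its stroke #008000 means cut at S798, F829. After flipping Y the toolpath is (119.674,79.087) → (81.485,97.861) → (116.838,121.547) → (119.674,79.087), returning to the start.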